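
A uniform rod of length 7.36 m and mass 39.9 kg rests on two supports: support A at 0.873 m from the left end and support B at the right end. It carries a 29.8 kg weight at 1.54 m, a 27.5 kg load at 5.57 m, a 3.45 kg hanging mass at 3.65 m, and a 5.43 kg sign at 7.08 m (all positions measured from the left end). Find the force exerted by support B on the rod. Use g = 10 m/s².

R_B ≈ 469 N

Choose support A as the axis so its reaction then has zero moment arm.
Beam weight: 39.9 × 10 = 399 N down at 3.68 m → arm 2.807 m, τ = 399 × 2.807 = 1120 N·m clockwise.
Weight: 29.8 × 10 = 298 N down at 1.54 m → arm 0.667 m, τ = 298 × 0.667 = 198.8 N·m clockwise.
Load: 27.5 × 10 = 275 N down at 5.57 m → arm 4.697 m, τ = 275 × 4.697 = 1292 N·m clockwise.
Hanging mass: 3.45 × 10 = 34.5 N down at 3.65 m → arm 2.777 m, τ = 34.5 × 2.777 = 95.81 N·m clockwise.
Sign: 5.43 × 10 = 54.3 N down at 7.08 m → arm 6.207 m, τ = 54.3 × 6.207 = 337 N·m clockwise.
Net load moment about support A = 3044 N·m clockwise.
Reaction R at support B is upward at 7.36 m, arm 6.487 m → moment R × 6.487 counterclockwise.
Setting net torque to zero: R × 6.487 = 3044 → R = 469 N.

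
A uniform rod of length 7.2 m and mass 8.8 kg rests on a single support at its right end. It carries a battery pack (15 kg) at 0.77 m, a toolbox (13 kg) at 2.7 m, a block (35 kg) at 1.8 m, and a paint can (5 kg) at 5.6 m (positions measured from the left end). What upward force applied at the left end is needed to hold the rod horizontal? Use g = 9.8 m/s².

F ≈ 522 N

Choose the right end as the axis so the unknown pivot reaction has zero arm there.
Beam weight: 8.8 × 9.8 = 86.24 N down at 3.6 m → arm 3.6 m, τ = 86.24 × 3.6 = 310.5 N·m counterclockwise.
Battery pack: 15 × 9.8 = 147 N down at 0.77 m → arm 6.43 m, τ = 147 × 6.43 = 945.2 N·m counterclockwise.
Toolbox: 13 × 9.8 = 127.4 N down at 2.7 m → arm 4.5 m, τ = 127.4 × 4.5 = 573.3 N·m counterclockwise.
Block: 35 × 9.8 = 343 N down at 1.8 m → arm 5.4 m, τ = 343 × 5.4 = 1852 N·m counterclockwise.
Paint can: 5 × 9.8 = 49 N down at 5.6 m → arm 1.6 m, τ = 49 × 1.6 = 78.4 N·m counterclockwise.
Net moment of the loads = 3759 N·m counterclockwise.
The upward force F acts at the left end, arm 7.2 m, giving F × 7.2 clockwise.
For rotational equilibrium, F × 7.2 = 3759, so F = 3759 / 7.2 = 522 N.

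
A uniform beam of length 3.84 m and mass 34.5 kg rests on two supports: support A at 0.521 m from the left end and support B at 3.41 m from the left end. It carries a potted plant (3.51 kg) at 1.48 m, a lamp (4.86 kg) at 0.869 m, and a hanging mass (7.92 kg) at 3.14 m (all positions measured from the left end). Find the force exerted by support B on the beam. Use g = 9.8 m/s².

Choose support A as the axis so its reaction then has zero moment arm.
Beam weight: 34.5 × 9.8 = 338.1 N down at 1.92 m → arm 1.399 m, τ = 338.1 × 1.399 = 473 N·m clockwise.
Potted plant: 3.51 × 9.8 = 34.4 N down at 1.48 m → arm 0.959 m, τ = 34.4 × 0.959 = 32.99 N·m clockwise.
Lamp: 4.86 × 9.8 = 47.63 N down at 0.869 m → arm 0.348 m, τ = 47.63 × 0.348 = 16.58 N·m clockwise.
Hanging mass: 7.92 × 9.8 = 77.62 N down at 3.14 m → arm 2.619 m, τ = 77.62 × 2.619 = 203.3 N·m clockwise.
Net load moment about support A = 725.9 N·m clockwise.
Reaction R at support B is upward at 3.41 m, arm 2.889 m → moment R × 2.889 counterclockwise.
For rotational equilibrium, R × 2.889 = 725.9, so R = 251 N.

R_B ≈ 251 N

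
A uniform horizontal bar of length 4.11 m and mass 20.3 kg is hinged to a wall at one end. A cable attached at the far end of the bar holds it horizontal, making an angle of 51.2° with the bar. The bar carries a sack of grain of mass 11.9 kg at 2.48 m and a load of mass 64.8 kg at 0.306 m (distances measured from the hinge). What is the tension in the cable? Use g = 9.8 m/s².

T ≈ 279 N

Taking torques about the hinge:
Beam weight: 20.3 × 9.8 = 198.9 N down at 2.055 m → arm 2.055 m, τ = 198.9 × 2.055 = 408.7 N·m clockwise.
Sack of grain: 11.9 × 9.8 = 116.6 N down at 2.48 m → arm 2.48 m, τ = 116.6 × 2.48 = 289.2 N·m clockwise.
Load: 64.8 × 9.8 = 635 N down at 0.306 m → arm 0.306 m, τ = 635 × 0.306 = 194.3 N·m clockwise.
Total clockwise load moment = 892.2 N·m.
The cable tension T acts at 4.11 m; only its component perpendicular to the bar, T sinθ, produces torque. sin 51.2° = 0.7793.
Balancing moments: T × 4.11 × 0.7793 = 892.2, giving T = 892.2 / 3.203 = 279 N.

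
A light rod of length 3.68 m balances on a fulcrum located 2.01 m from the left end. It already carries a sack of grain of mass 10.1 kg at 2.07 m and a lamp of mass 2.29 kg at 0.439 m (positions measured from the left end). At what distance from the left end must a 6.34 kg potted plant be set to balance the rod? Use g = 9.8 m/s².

x ≈ 2.48 m from the left end

Taking torques about the fulcrum (at 2.01 m from the left end):
Sack of grain: 10.1 × 9.8 = 98.98 N down at 2.07 m → arm 0.06 m, τ = 98.98 × 0.06 = 5.939 N·m clockwise.
Lamp: 2.29 × 9.8 = 22.44 N down at 0.439 m → arm 1.571 m, τ = 22.44 × 1.571 = 35.25 N·m counterclockwise.
Net moment of existing loads = 29.31 N·m counterclockwise.
The potted plant weighs 6.34 × 9.8 = 62.13 N and must supply an equal clockwise moment, so its lever arm about the fulcrum is 29.31 / 62.13 = 0.472 m.
That puts it at 2.01 + 0.472 = 2.48 m from the left end.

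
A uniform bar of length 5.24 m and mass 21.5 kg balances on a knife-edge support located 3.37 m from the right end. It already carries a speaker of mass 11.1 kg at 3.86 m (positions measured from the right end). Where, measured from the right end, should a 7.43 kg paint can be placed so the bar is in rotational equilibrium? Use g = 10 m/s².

x ≈ 4.81 m from the right end

Take moments about the knife-edge support (at 3.37 m from the right end).
Beam weight: 21.5 × 10 = 215 N down at 2.62 m → arm 0.75 m, τ = 215 × 0.75 = 161.2 N·m clockwise.
Speaker: 11.1 × 10 = 111 N down at 3.86 m → arm 0.49 m, τ = 111 × 0.49 = 54.39 N·m counterclockwise.
Net moment of existing loads = 106.8 N·m clockwise.
The paint can weighs 7.43 × 10 = 74.3 N and must supply an equal counterclockwise moment, so its lever arm about the knife-edge support is 106.8 / 74.3 = 1.44 m.
That puts it at 3.37 + 1.44 = 4.81 m from the right end.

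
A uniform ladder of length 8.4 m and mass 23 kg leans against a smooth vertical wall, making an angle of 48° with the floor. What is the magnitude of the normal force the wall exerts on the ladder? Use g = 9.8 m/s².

N_wall ≈ 101 N

Taking torques about the foot of the ladder:
Ladder weight 23×9.8 = 225.4 N acts at 4.2 m along the ladder; its horizontal arm is 4.2·cos48° = 2.81 m → τ = 633.4 N·m clockwise.
Wall normal N acts horizontally at the top; its moment arm is the height L sinθ = 8.4·sin48° = 6.242 m, counterclockwise.
Στ = 0 ⇒ N × 6.242 = 633.4 ⇒ N = 101 N.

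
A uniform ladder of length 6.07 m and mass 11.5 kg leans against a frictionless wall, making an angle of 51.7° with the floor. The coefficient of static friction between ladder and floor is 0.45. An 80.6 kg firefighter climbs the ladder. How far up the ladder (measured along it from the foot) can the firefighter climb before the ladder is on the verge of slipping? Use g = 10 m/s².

d ≈ 3.52 m

Sum moments about the foot of the ladder (the floor normal and friction both act there and drop out).
Ladder weight 11.5×10 = 115 N acts at 3.035 m along the ladder; its horizontal arm is 3.035·cos51.7° = 1.881 m → τ = 216.3 N·m clockwise.
Firefighter weight 80.6×10 = 806 N at distance d → arm d·cos51.7° → τ = 806·d·0.6198 clockwise.
Wall normal N at the top has arm L sinθ = 4.764 m counterclockwise, so Στ = 0 gives N·4.764 = 216.3 + 499.6·d.
ΣFy = 0 ⇒ N_floor = 921 N, so the maximum friction is μ_s·N_floor = 0.45×921 = 414.4 N. ΣFx = 0 ⇒ N_wall = f, so at the slipping point N = 414.4 N.
Substituting: 414.4×4.764 = 216.3 + 499.6·d ⇒ d = (1974 − 216.3) / 499.6 = 3.52 m.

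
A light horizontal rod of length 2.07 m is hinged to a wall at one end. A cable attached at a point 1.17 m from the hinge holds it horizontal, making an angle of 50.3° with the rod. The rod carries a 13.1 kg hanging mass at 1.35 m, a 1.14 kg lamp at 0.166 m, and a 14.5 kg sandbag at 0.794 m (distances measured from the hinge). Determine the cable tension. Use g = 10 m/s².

Taking torques about the hinge:
Hanging mass: 13.1 × 10 = 131 N down at 1.35 m → arm 1.35 m, τ = 131 × 1.35 = 176.9 N·m clockwise.
Lamp: 1.14 × 10 = 11.4 N down at 0.166 m → arm 0.166 m, τ = 11.4 × 0.166 = 1.892 N·m clockwise.
Sandbag: 14.5 × 10 = 145 N down at 0.794 m → arm 0.794 m, τ = 145 × 0.794 = 115.1 N·m clockwise.
Total clockwise load moment = 293.9 N·m.
The cable tension T acts at 1.17 m; only its component perpendicular to the rod, T sinθ, produces torque. sin 50.3° = 0.7694.
Στ = 0 ⇒ T × 1.17 × 0.7694 = 293.9 ⇒ T = 293.9 / 0.9002 = 326 N.

T ≈ 326 N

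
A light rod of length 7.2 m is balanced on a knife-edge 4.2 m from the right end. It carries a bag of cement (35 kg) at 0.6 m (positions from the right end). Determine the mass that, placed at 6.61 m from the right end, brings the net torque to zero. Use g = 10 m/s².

Choose the knife-edge (at 4.2 m from the right end) as the axis so the support reaction has zero arm there.
Bag of cement: 35 × 10 = 350 N down at 0.6 m → arm 3.6 m, τ = 350 × 3.6 = 1260 N·m clockwise.
Net moment of known loads = 1260 N·m clockwise.
An unknown mass m at 6.61 m has arm 2.41 m; its moment is m·g·2.41 counterclockwise.
For rotational equilibrium, m × 10 × 2.41 = 1260, so m = 1260 / (10 × 2.41) = 52.3 kg.

m ≈ 52.3 kg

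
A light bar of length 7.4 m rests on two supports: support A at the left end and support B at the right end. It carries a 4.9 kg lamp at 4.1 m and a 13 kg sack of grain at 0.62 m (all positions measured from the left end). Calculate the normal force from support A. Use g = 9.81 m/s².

R_A ≈ 138 N

Take moments about support B.
Lamp: 4.9 × 9.81 = 48.07 N down at 4.1 m → arm 3.3 m, τ = 48.07 × 3.3 = 158.6 N·m counterclockwise.
Sack of grain: 13 × 9.81 = 127.5 N down at 0.62 m → arm 6.78 m, τ = 127.5 × 6.78 = 864.5 N·m counterclockwise.
Net load moment about support B = 1023 N·m counterclockwise.
Reaction R at support A is upward at 0 m, arm 7.4 m → moment R × 7.4 clockwise.
Setting net torque to zero: R × 7.4 = 1023 → R = 138 N.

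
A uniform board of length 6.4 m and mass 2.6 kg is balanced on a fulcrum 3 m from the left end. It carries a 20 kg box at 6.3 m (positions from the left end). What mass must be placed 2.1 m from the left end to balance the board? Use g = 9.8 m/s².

m ≈ 73.9 kg

Take moments about the fulcrum (at 3 m from the left end).
Beam weight: 2.6 × 9.8 = 25.48 N down at 3.2 m → arm 0.2 m, τ = 25.48 × 0.2 = 5.096 N·m clockwise.
Box: 20 × 9.8 = 196 N down at 6.3 m → arm 3.3 m, τ = 196 × 3.3 = 646.8 N·m clockwise.
Net moment of known loads = 651.9 N·m clockwise.
An unknown mass m at 2.1 m has arm 0.9 m; its moment is m·g·0.9 counterclockwise.
For rotational equilibrium, m × 9.8 × 0.9 = 651.9, so m = 651.9 / (9.8 × 0.9) = 73.9 kg.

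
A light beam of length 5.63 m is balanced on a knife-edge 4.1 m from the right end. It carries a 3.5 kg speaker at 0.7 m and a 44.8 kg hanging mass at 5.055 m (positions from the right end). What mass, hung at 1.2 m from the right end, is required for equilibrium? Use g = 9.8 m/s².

m ≈ 10.6 kg

Take moments about the knife-edge (at 4.1 m from the right end).
Speaker: 3.5 × 9.8 = 34.3 N down at 0.7 m → arm 3.4 m, τ = 34.3 × 3.4 = 116.6 N·m clockwise.
Hanging mass: 44.8 × 9.8 = 439 N down at 5.055 m → arm 0.955 m, τ = 439 × 0.955 = 419.2 N·m counterclockwise.
Net moment of known loads = 302.6 N·m counterclockwise.
An unknown mass m at 1.2 m has arm 2.9 m; its moment is m·g·2.9 clockwise.
Balancing moments: m × 9.8 × 2.9 = 302.6, giving m = 302.6 / (9.8 × 2.9) = 10.6 kg.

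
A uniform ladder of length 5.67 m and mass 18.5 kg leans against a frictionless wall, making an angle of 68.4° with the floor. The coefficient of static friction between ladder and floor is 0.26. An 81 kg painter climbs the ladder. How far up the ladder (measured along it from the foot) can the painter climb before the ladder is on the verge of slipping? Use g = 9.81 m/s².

Sum moments about the foot of the ladder (the floor normal and friction both act there and drop out).
Ladder weight 18.5×9.81 = 181.5 N acts at 2.835 m along the ladder; its horizontal arm is 2.835·cos68.4° = 1.044 m → τ = 189.5 N·m clockwise.
Painter weight 81×9.81 = 794.6 N at distance d → arm d·cos68.4° → τ = 794.6·d·0.3681 clockwise.
Wall normal N at the top has arm L sinθ = 5.272 m counterclockwise, so Στ = 0 gives N·5.272 = 189.5 + 292.5·d.
ΣFy = 0 ⇒ N_floor = 976.1 N, so the maximum friction is μ_s·N_floor = 0.26×976.1 = 253.8 N. ΣFx = 0 ⇒ N_wall = f, so at the slipping point N = 253.8 N.
Substituting: 253.8×5.272 = 189.5 + 292.5·d ⇒ d = (1338 − 189.5) / 292.5 = 3.93 m.

d ≈ 3.93 m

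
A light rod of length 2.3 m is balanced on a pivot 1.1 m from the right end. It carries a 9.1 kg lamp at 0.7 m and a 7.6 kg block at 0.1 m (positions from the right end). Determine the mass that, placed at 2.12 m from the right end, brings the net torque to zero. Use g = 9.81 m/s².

m ≈ 11 kg

Take moments about the pivot (at 1.1 m from the right end).
Lamp: 9.1 × 9.81 = 89.27 N down at 0.7 m → arm 0.4 m, τ = 89.27 × 0.4 = 35.71 N·m clockwise.
Block: 7.6 × 9.81 = 74.56 N down at 0.1 m → arm 1 m, τ = 74.56 × 1 = 74.56 N·m clockwise.
Net moment of known loads = 110.3 N·m clockwise.
An unknown mass m at 2.12 m has arm 1.02 m; its moment is m·g·1.02 counterclockwise.
Setting net torque to zero: m × 9.81 × 1.02 = 110.3 → m = 110.3 / (9.81 × 1.02) = 11 kg.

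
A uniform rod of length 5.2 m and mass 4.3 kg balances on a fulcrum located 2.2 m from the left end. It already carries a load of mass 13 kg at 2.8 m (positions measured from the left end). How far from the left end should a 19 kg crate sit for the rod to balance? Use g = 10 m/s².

x ≈ 1.7 m from the left end

Take moments about the fulcrum (at 2.2 m from the left end).
Beam weight: 4.3 × 10 = 43 N down at 2.6 m → arm 0.4 m, τ = 43 × 0.4 = 17.2 N·m clockwise.
Load: 13 × 10 = 130 N down at 2.8 m → arm 0.6 m, τ = 130 × 0.6 = 78 N·m clockwise.
Net moment of existing loads = 95.2 N·m clockwise.
The crate weighs 19 × 10 = 190 N and must supply an equal counterclockwise moment, so its lever arm about the fulcrum is 95.2 / 190 = 0.501 m.
That puts it at 2.2 − 0.501 = 1.7 m from the left end.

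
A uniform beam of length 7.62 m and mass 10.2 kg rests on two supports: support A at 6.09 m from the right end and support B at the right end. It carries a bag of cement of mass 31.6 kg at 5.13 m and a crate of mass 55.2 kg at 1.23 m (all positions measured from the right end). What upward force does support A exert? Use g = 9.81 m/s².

R_A ≈ 433 N

About support B:
Beam weight: 10.2 × 9.81 = 100.1 N down at 3.81 m → arm 3.81 m, τ = 100.1 × 3.81 = 381.4 N·m counterclockwise.
Bag of cement: 31.6 × 9.81 = 310 N down at 5.13 m → arm 5.13 m, τ = 310 × 5.13 = 1590 N·m counterclockwise.
Crate: 55.2 × 9.81 = 541.5 N down at 1.23 m → arm 1.23 m, τ = 541.5 × 1.23 = 666 N·m counterclockwise.
Net load moment about support B = 2637 N·m counterclockwise.
Reaction R at support A is upward at 6.09 m, arm 6.09 m → moment R × 6.09 clockwise.
Setting net torque to zero: R × 6.09 = 2637 → R = 433 N.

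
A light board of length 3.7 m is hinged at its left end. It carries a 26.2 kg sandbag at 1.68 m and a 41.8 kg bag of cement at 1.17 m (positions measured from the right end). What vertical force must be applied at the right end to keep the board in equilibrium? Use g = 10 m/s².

About the left end:
Sandbag: 26.2 × 10 = 262 N down at 1.68 m → arm 2.02 m, τ = 262 × 2.02 = 529.2 N·m clockwise.
Bag of cement: 41.8 × 10 = 418 N down at 1.17 m → arm 2.53 m, τ = 418 × 2.53 = 1058 N·m clockwise.
Net moment of the loads = 1587 N·m clockwise.
The upward force F acts at the right end, arm 3.7 m, giving F × 3.7 counterclockwise.
Setting net torque to zero: F × 3.7 = 1587 → F = 1587 / 3.7 = 429 N.

F ≈ 429 N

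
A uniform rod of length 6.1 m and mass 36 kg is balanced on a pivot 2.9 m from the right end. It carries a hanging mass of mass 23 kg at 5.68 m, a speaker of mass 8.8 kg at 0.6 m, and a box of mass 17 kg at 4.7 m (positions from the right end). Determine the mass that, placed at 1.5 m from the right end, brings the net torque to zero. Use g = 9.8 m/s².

m ≈ 56.9 kg

Take moments about the pivot (at 2.9 m from the right end).
Beam weight: 36 × 9.8 = 352.8 N down at 3.05 m → arm 0.15 m, τ = 352.8 × 0.15 = 52.92 N·m counterclockwise.
Hanging mass: 23 × 9.8 = 225.4 N down at 5.68 m → arm 2.78 m, τ = 225.4 × 2.78 = 626.6 N·m counterclockwise.
Speaker: 8.8 × 9.8 = 86.24 N down at 0.6 m → arm 2.3 m, τ = 86.24 × 2.3 = 198.4 N·m clockwise.
Box: 17 × 9.8 = 166.6 N down at 4.7 m → arm 1.8 m, τ = 166.6 × 1.8 = 299.9 N·m counterclockwise.
Net moment of known loads = 781 N·m counterclockwise.
An unknown mass m at 1.5 m has arm 1.4 m; its moment is m·g·1.4 clockwise.
Setting net torque to zero: m × 9.8 × 1.4 = 781 → m = 781 / (9.8 × 1.4) = 56.9 kg.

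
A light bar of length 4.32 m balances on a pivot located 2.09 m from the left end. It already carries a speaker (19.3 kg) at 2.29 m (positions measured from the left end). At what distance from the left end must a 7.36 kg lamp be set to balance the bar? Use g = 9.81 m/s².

About the pivot (at 2.09 m from the left end):
Speaker: 19.3 × 9.81 = 189.3 N down at 2.29 m → arm 0.2 m, τ = 189.3 × 0.2 = 37.86 N·m clockwise.
Net moment of existing loads = 37.86 N·m clockwise.
The lamp weighs 7.36 × 9.81 = 72.2 N and must supply an equal counterclockwise moment, so its lever arm about the pivot is 37.86 / 72.2 = 0.524 m.
That puts it at 2.09 − 0.524 = 1.57 m from the left end.

x ≈ 1.57 m from the left end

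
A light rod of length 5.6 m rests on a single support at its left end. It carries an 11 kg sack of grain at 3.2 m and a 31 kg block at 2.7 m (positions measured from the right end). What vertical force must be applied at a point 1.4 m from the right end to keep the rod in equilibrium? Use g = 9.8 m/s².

About the left end:
Sack of grain: 11 × 9.8 = 107.8 N down at 3.2 m → arm 2.4 m, τ = 107.8 × 2.4 = 258.7 N·m clockwise.
Block: 31 × 9.8 = 303.8 N down at 2.7 m → arm 2.9 m, τ = 303.8 × 2.9 = 881 N·m clockwise.
Net moment of the loads = 1140 N·m clockwise.
The upward force F acts at a point 1.4 m from the right end, arm 4.2 m, giving F × 4.2 counterclockwise.
Setting net torque to zero: F × 4.2 = 1140 → F = 1140 / 4.2 = 271 N.

F ≈ 271 N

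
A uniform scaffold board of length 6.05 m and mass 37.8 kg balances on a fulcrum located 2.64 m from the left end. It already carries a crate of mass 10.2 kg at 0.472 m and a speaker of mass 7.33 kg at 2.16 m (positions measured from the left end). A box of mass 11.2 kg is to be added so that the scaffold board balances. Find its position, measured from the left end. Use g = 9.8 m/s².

About the fulcrum (at 2.64 m from the left end):
Beam weight: 37.8 × 9.8 = 370.4 N down at 3.025 m → arm 0.385 m, τ = 370.4 × 0.385 = 142.6 N·m clockwise.
Crate: 10.2 × 9.8 = 99.96 N down at 0.472 m → arm 2.168 m, τ = 99.96 × 2.168 = 216.7 N·m counterclockwise.
Speaker: 7.33 × 9.8 = 71.83 N down at 2.16 m → arm 0.48 m, τ = 71.83 × 0.48 = 34.48 N·m counterclockwise.
Net moment of existing loads = 108.6 N·m counterclockwise.
The box weighs 11.2 × 9.8 = 109.8 N and must supply an equal clockwise moment, so its lever arm about the fulcrum is 108.6 / 109.8 = 0.989 m.
That puts it at 2.64 + 0.989 = 3.63 m from the left end.

x ≈ 3.63 m from the left end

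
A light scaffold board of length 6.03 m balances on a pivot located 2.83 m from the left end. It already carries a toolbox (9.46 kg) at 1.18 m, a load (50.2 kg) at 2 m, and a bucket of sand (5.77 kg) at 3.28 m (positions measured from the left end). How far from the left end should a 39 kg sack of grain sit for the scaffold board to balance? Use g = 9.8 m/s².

About the pivot (at 2.83 m from the left end):
Toolbox: 9.46 × 9.8 = 92.71 N down at 1.18 m → arm 1.65 m, τ = 92.71 × 1.65 = 153 N·m counterclockwise.
Load: 50.2 × 9.8 = 492 N down at 2 m → arm 0.83 m, τ = 492 × 0.83 = 408.4 N·m counterclockwise.
Bucket of sand: 5.77 × 9.8 = 56.55 N down at 3.28 m → arm 0.45 m, τ = 56.55 × 0.45 = 25.45 N·m clockwise.
Net moment of existing loads = 535.9 N·m counterclockwise.
The sack of grain weighs 39 × 9.8 = 382.2 N and must supply an equal clockwise moment, so its lever arm about the pivot is 535.9 / 382.2 = 1.4 m.
That puts it at 2.83 + 1.4 = 4.23 m from the left end.

x ≈ 4.23 m from the left end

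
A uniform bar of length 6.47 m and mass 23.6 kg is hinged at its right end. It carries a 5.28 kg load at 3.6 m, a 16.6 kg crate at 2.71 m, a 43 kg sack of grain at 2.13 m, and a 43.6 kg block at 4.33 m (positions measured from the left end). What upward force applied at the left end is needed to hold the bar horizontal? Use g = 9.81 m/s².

F ≈ 658 N

Taking torques about the right end:
Beam weight: 23.6 × 9.81 = 231.5 N down at 3.235 m → arm 3.235 m, τ = 231.5 × 3.235 = 748.9 N·m counterclockwise.
Load: 5.28 × 9.81 = 51.8 N down at 3.6 m → arm 2.87 m, τ = 51.8 × 2.87 = 148.7 N·m counterclockwise.
Crate: 16.6 × 9.81 = 162.8 N down at 2.71 m → arm 3.76 m, τ = 162.8 × 3.76 = 612.1 N·m counterclockwise.
Sack of grain: 43 × 9.81 = 421.8 N down at 2.13 m → arm 4.34 m, τ = 421.8 × 4.34 = 1831 N·m counterclockwise.
Block: 43.6 × 9.81 = 427.7 N down at 4.33 m → arm 2.14 m, τ = 427.7 × 2.14 = 915.3 N·m counterclockwise.
Net moment of the loads = 4256 N·m counterclockwise.
The upward force F acts at the left end, arm 6.47 m, giving F × 6.47 clockwise.
For rotational equilibrium, F × 6.47 = 4256, so F = 4256 / 6.47 = 658 N.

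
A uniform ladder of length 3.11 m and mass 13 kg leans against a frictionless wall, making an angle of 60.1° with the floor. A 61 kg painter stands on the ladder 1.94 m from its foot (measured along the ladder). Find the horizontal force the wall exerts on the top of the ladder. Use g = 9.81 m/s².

N_wall ≈ 251 N

Sum moments about the foot of the ladder (the floor normal and friction both act there and drop out).
Ladder weight 13×9.81 = 127.5 N acts at 1.555 m along the ladder; its horizontal arm is 1.555·cos60.1° = 0.7751 m → τ = 98.83 N·m clockwise.
Painter: 61×9.81 = 598.4 N at 1.94 m → arm 0.9671 m → τ = 578.7 N·m clockwise.
Wall normal N acts horizontally at the top; its moment arm is the height L sinθ = 3.11·sin60.1° = 2.696 m, counterclockwise.
Στ = 0 ⇒ N × 2.696 = 677.5 ⇒ N = 251 N.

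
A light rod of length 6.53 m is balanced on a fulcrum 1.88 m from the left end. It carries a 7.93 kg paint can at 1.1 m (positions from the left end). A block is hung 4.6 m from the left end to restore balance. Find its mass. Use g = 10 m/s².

m ≈ 2.27 kg

Taking torques about the fulcrum (at 1.88 m from the left end):
Paint can: 7.93 × 10 = 79.3 N down at 1.1 m → arm 0.78 m, τ = 79.3 × 0.78 = 61.85 N·m counterclockwise.
Net moment of known loads = 61.85 N·m counterclockwise.
An unknown mass m at 4.6 m has arm 2.72 m; its moment is m·g·2.72 clockwise.
For rotational equilibrium, m × 10 × 2.72 = 61.85, so m = 61.85 / (10 × 2.72) = 2.27 kg.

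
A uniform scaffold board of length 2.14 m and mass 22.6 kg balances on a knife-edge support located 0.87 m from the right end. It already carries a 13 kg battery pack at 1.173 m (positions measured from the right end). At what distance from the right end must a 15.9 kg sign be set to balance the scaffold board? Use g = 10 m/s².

x ≈ 0.338 m from the right end

Sum moments about the knife-edge support (at 0.87 m from the right end) (the support reaction has zero arm there).
Beam weight: 22.6 × 10 = 226 N down at 1.07 m → arm 0.2 m, τ = 226 × 0.2 = 45.2 N·m counterclockwise.
Battery pack: 13 × 10 = 130 N down at 1.173 m → arm 0.303 m, τ = 130 × 0.303 = 39.39 N·m counterclockwise.
Net moment of existing loads = 84.59 N·m counterclockwise.
The sign weighs 15.9 × 10 = 159 N and must supply an equal clockwise moment, so its lever arm about the knife-edge support is 84.59 / 159 = 0.532 m.
That puts it at 0.87 − 0.532 = 0.338 m from the right end.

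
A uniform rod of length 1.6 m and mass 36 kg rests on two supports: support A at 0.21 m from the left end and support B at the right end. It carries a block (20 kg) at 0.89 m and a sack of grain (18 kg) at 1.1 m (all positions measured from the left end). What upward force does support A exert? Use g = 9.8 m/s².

About support B:
Beam weight: 36 × 9.8 = 352.8 N down at 0.8 m → arm 0.8 m, τ = 352.8 × 0.8 = 282.2 N·m counterclockwise.
Block: 20 × 9.8 = 196 N down at 0.89 m → arm 0.71 m, τ = 196 × 0.71 = 139.2 N·m counterclockwise.
Sack of grain: 18 × 9.8 = 176.4 N down at 1.1 m → arm 0.5 m, τ = 176.4 × 0.5 = 88.2 N·m counterclockwise.
Net load moment about support B = 509.6 N·m counterclockwise.
Reaction R at support A is upward at 0.21 m, arm 1.39 m → moment R × 1.39 clockwise.
Setting net torque to zero: R × 1.39 = 509.6 → R = 367 N.

R_A ≈ 367 N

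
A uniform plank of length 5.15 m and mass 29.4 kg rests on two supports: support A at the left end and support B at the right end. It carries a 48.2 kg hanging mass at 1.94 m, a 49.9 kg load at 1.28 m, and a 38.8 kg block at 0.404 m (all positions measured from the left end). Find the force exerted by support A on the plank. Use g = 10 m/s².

Take moments about support B.
Beam weight: 29.4 × 10 = 294 N down at 2.575 m → arm 2.575 m, τ = 294 × 2.575 = 757.1 N·m counterclockwise.
Hanging mass: 48.2 × 10 = 482 N down at 1.94 m → arm 3.21 m, τ = 482 × 3.21 = 1547 N·m counterclockwise.
Load: 49.9 × 10 = 499 N down at 1.28 m → arm 3.87 m, τ = 499 × 3.87 = 1931 N·m counterclockwise.
Block: 38.8 × 10 = 388 N down at 0.404 m → arm 4.746 m, τ = 388 × 4.746 = 1841 N·m counterclockwise.
Net load moment about support B = 6076 N·m counterclockwise.
Reaction R at support A is upward at 0 m, arm 5.15 m → moment R × 5.15 clockwise.
Στ = 0 ⇒ R × 5.15 = 6076 ⇒ R = 1180 N.

R_A ≈ 1180 N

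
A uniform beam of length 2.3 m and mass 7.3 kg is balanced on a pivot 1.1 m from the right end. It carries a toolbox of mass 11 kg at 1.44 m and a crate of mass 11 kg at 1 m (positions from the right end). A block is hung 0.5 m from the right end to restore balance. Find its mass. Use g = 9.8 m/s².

m ≈ 5.01 kg

Taking torques about the pivot (at 1.1 m from the right end):
Beam weight: 7.3 × 9.8 = 71.54 N down at 1.15 m → arm 0.05 m, τ = 71.54 × 0.05 = 3.577 N·m counterclockwise.
Toolbox: 11 × 9.8 = 107.8 N down at 1.44 m → arm 0.34 m, τ = 107.8 × 0.34 = 36.65 N·m counterclockwise.
Crate: 11 × 9.8 = 107.8 N down at 1 m → arm 0.1 m, τ = 107.8 × 0.1 = 10.78 N·m clockwise.
Net moment of known loads = 29.45 N·m counterclockwise.
An unknown mass m at 0.5 m has arm 0.6 m; its moment is m·g·0.6 clockwise.
Στ = 0 ⇒ m × 9.8 × 0.6 = 29.45 ⇒ m = 29.45 / (9.8 × 0.6) = 5.01 kg.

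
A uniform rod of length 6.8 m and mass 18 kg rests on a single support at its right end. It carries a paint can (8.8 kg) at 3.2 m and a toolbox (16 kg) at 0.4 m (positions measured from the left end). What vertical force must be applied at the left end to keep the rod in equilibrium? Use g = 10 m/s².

About the right end:
Beam weight: 18 × 10 = 180 N down at 3.4 m → arm 3.4 m, τ = 180 × 3.4 = 612 N·m counterclockwise.
Paint can: 8.8 × 10 = 88 N down at 3.2 m → arm 3.6 m, τ = 88 × 3.6 = 316.8 N·m counterclockwise.
Toolbox: 16 × 10 = 160 N down at 0.4 m → arm 6.4 m, τ = 160 × 6.4 = 1024 N·m counterclockwise.
Net moment of the loads = 1953 N·m counterclockwise.
The upward force F acts at the left end, arm 6.8 m, giving F × 6.8 clockwise.
For rotational equilibrium, F × 6.8 = 1953, so F = 1953 / 6.8 = 287 N.

F ≈ 287 N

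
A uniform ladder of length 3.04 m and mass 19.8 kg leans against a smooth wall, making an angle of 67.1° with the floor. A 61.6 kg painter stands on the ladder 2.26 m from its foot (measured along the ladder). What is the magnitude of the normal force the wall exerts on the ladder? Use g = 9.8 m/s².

N_wall ≈ 231 N

Taking torques about the foot of the ladder:
Ladder weight 19.8×9.8 = 194 N acts at 1.52 m along the ladder; its horizontal arm is 1.52·cos67.1° = 0.5915 m → τ = 114.8 N·m clockwise.
Painter: 61.6×9.8 = 603.7 N at 2.26 m → arm 0.8794 m → τ = 530.9 N·m clockwise.
Wall normal N acts horizontally at the top; its moment arm is the height L sinθ = 3.04·sin67.1° = 2.8 m, counterclockwise.
Στ = 0 ⇒ N × 2.8 = 645.7 ⇒ N = 231 N.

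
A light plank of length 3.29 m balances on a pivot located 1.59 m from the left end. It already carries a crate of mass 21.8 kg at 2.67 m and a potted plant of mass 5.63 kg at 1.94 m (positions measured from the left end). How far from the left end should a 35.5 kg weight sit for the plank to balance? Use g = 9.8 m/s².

Sum moments about the pivot (at 1.59 m from the left end) (the support reaction has zero arm there).
Crate: 21.8 × 9.8 = 213.6 N down at 2.67 m → arm 1.08 m, τ = 213.6 × 1.08 = 230.7 N·m clockwise.
Potted plant: 5.63 × 9.8 = 55.17 N down at 1.94 m → arm 0.35 m, τ = 55.17 × 0.35 = 19.31 N·m clockwise.
Net moment of existing loads = 250 N·m clockwise.
The weight weighs 35.5 × 9.8 = 347.9 N and must supply an equal counterclockwise moment, so its lever arm about the pivot is 250 / 347.9 = 0.719 m.
That puts it at 1.59 − 0.719 = 0.871 m from the left end.

x ≈ 0.871 m from the left end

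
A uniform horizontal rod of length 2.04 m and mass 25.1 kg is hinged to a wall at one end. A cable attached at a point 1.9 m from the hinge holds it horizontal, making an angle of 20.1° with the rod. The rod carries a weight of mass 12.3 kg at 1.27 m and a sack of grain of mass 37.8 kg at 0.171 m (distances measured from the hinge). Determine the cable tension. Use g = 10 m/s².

T ≈ 730 N

Taking torques about the hinge:
Beam weight: 25.1 × 10 = 251 N down at 1.02 m → arm 1.02 m, τ = 251 × 1.02 = 256 N·m clockwise.
Weight: 12.3 × 10 = 123 N down at 1.27 m → arm 1.27 m, τ = 123 × 1.27 = 156.2 N·m clockwise.
Sack of grain: 37.8 × 10 = 378 N down at 0.171 m → arm 0.171 m, τ = 378 × 0.171 = 64.64 N·m clockwise.
Total clockwise load moment = 476.8 N·m.
The cable tension T acts at 1.9 m; only its component perpendicular to the rod, T sinθ, produces torque. sin 20.1° = 0.3437.
Στ = 0 ⇒ T × 1.9 × 0.3437 = 476.8 ⇒ T = 476.8 / 0.653 = 730 N.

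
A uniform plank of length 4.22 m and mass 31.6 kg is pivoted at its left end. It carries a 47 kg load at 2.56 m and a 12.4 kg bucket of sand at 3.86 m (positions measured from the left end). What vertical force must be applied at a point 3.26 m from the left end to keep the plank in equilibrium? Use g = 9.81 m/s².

Sum moments about the left end (the unknown pivot reaction has zero arm there).
Beam weight: 31.6 × 9.81 = 310 N down at 2.11 m → arm 2.11 m, τ = 310 × 2.11 = 654.1 N·m clockwise.
Load: 47 × 9.81 = 461.1 N down at 2.56 m → arm 2.56 m, τ = 461.1 × 2.56 = 1180 N·m clockwise.
Bucket of sand: 12.4 × 9.81 = 121.6 N down at 3.86 m → arm 3.86 m, τ = 121.6 × 3.86 = 469.4 N·m clockwise.
Net moment of the loads = 2304 N·m clockwise.
The upward force F acts at a point 3.26 m from the left end, arm 3.26 m, giving F × 3.26 counterclockwise.
Setting net torque to zero: F × 3.26 = 2304 → F = 2304 / 3.26 = 707 N.

F ≈ 707 N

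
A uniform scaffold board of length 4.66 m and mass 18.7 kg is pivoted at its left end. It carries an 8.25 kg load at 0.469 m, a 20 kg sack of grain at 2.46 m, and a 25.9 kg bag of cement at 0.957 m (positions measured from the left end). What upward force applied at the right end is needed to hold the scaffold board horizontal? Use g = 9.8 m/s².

F ≈ 255 N

Take moments about the left end.
Beam weight: 18.7 × 9.8 = 183.3 N down at 2.33 m → arm 2.33 m, τ = 183.3 × 2.33 = 427.1 N·m clockwise.
Load: 8.25 × 9.8 = 80.85 N down at 0.469 m → arm 0.469 m, τ = 80.85 × 0.469 = 37.92 N·m clockwise.
Sack of grain: 20 × 9.8 = 196 N down at 2.46 m → arm 2.46 m, τ = 196 × 2.46 = 482.2 N·m clockwise.
Bag of cement: 25.9 × 9.8 = 253.8 N down at 0.957 m → arm 0.957 m, τ = 253.8 × 0.957 = 242.9 N·m clockwise.
Net moment of the loads = 1190 N·m clockwise.
The upward force F acts at the right end, arm 4.66 m, giving F × 4.66 counterclockwise.
Στ = 0 ⇒ F × 4.66 = 1190 ⇒ F = 1190 / 4.66 = 255 N.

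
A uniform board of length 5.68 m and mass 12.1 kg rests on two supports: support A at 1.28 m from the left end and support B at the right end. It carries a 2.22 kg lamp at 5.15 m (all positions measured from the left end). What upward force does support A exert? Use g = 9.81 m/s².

Take moments about support B.
Beam weight: 12.1 × 9.81 = 118.7 N down at 2.84 m → arm 2.84 m, τ = 118.7 × 2.84 = 337.1 N·m counterclockwise.
Lamp: 2.22 × 9.81 = 21.78 N down at 5.15 m → arm 0.53 m, τ = 21.78 × 0.53 = 11.54 N·m counterclockwise.
Net load moment about support B = 348.6 N·m counterclockwise.
Reaction R at support A is upward at 1.28 m, arm 4.4 m → moment R × 4.4 clockwise.
Balancing moments: R × 4.4 = 348.6, giving R = 79.2 N.

R_A ≈ 79.2 N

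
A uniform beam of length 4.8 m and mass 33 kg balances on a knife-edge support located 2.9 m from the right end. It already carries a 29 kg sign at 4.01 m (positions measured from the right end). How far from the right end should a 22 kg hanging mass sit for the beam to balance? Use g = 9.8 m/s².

Sum moments about the knife-edge support (at 2.9 m from the right end) (the support reaction has zero arm there).
Beam weight: 33 × 9.8 = 323.4 N down at 2.4 m → arm 0.5 m, τ = 323.4 × 0.5 = 161.7 N·m clockwise.
Sign: 29 × 9.8 = 284.2 N down at 4.01 m → arm 1.11 m, τ = 284.2 × 1.11 = 315.5 N·m counterclockwise.
Net moment of existing loads = 153.8 N·m counterclockwise.
The hanging mass weighs 22 × 9.8 = 215.6 N and must supply an equal clockwise moment, so its lever arm about the knife-edge support is 153.8 / 215.6 = 0.713 m.
That puts it at 2.9 − 0.713 = 2.19 m from the right end.

x ≈ 2.19 m from the right end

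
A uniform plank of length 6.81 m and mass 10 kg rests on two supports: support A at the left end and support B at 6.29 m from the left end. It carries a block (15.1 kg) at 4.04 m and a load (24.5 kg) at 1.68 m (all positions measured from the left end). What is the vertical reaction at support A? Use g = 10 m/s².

Take moments about support B.
Beam weight: 10 × 10 = 100 N down at 3.405 m → arm 2.885 m, τ = 100 × 2.885 = 288.5 N·m counterclockwise.
Block: 15.1 × 10 = 151 N down at 4.04 m → arm 2.25 m, τ = 151 × 2.25 = 339.8 N·m counterclockwise.
Load: 24.5 × 10 = 245 N down at 1.68 m → arm 4.61 m, τ = 245 × 4.61 = 1129 N·m counterclockwise.
Net load moment about support B = 1757 N·m counterclockwise.
Reaction R at support A is upward at 0 m, arm 6.29 m → moment R × 6.29 clockwise.
Setting net torque to zero: R × 6.29 = 1757 → R = 279 N.

R_A ≈ 279 N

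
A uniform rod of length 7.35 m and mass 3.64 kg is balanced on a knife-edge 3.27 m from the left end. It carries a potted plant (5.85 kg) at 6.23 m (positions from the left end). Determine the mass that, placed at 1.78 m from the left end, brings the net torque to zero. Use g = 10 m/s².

Take moments about the knife-edge (at 3.27 m from the left end).
Beam weight: 3.64 × 10 = 36.4 N down at 3.675 m → arm 0.405 m, τ = 36.4 × 0.405 = 14.74 N·m clockwise.
Potted plant: 5.85 × 10 = 58.5 N down at 6.23 m → arm 2.96 m, τ = 58.5 × 2.96 = 173.2 N·m clockwise.
Net moment of known loads = 187.9 N·m clockwise.
An unknown mass m at 1.78 m has arm 1.49 m; its moment is m·g·1.49 counterclockwise.
Balancing moments: m × 10 × 1.49 = 187.9, giving m = 187.9 / (10 × 1.49) = 12.6 kg.

m ≈ 12.6 kg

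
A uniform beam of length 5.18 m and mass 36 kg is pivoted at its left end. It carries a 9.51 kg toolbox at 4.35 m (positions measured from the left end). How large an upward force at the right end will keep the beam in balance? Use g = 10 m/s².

Sum moments about the left end (the unknown pivot reaction has zero arm there).
Beam weight: 36 × 10 = 360 N down at 2.59 m → arm 2.59 m, τ = 360 × 2.59 = 932.4 N·m clockwise.
Toolbox: 9.51 × 10 = 95.1 N down at 4.35 m → arm 4.35 m, τ = 95.1 × 4.35 = 413.7 N·m clockwise.
Net moment of the loads = 1346 N·m clockwise.
The upward force F acts at the right end, arm 5.18 m, giving F × 5.18 counterclockwise.
Setting net torque to zero: F × 5.18 = 1346 → F = 1346 / 5.18 = 260 N.

F ≈ 260 N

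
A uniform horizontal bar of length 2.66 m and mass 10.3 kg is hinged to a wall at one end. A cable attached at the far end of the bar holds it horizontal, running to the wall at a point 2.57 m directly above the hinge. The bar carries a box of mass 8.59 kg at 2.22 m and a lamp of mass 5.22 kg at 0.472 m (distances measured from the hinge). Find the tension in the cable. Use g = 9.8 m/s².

T ≈ 187 N

Taking torques about the hinge:
Beam weight: 10.3 × 9.8 = 100.9 N down at 1.33 m → arm 1.33 m, τ = 100.9 × 1.33 = 134.2 N·m clockwise.
Box: 8.59 × 9.8 = 84.18 N down at 2.22 m → arm 2.22 m, τ = 84.18 × 2.22 = 186.9 N·m clockwise.
Lamp: 5.22 × 9.8 = 51.16 N down at 0.472 m → arm 0.472 m, τ = 51.16 × 0.472 = 24.15 N·m clockwise.
Total clockwise load moment = 345.2 N·m.
The cable tension T acts at 2.66 m; only its component perpendicular to the bar, T sinθ, produces torque. sinθ = h/√(h²+d²) = 2.57/√(2.57²+2.66²) = 0.6948.
Balancing moments: T × 2.66 × 0.6948 = 345.2, giving T = 345.2 / 1.848 = 187 N.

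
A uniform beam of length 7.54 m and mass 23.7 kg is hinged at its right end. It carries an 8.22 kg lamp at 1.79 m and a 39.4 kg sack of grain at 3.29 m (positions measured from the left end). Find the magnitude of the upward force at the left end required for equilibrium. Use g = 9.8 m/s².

F ≈ 395 N

About the right end:
Beam weight: 23.7 × 9.8 = 232.3 N down at 3.77 m → arm 3.77 m, τ = 232.3 × 3.77 = 875.8 N·m counterclockwise.
Lamp: 8.22 × 9.8 = 80.56 N down at 1.79 m → arm 5.75 m, τ = 80.56 × 5.75 = 463.2 N·m counterclockwise.
Sack of grain: 39.4 × 9.8 = 386.1 N down at 3.29 m → arm 4.25 m, τ = 386.1 × 4.25 = 1641 N·m counterclockwise.
Net moment of the loads = 2980 N·m counterclockwise.
The upward force F acts at the left end, arm 7.54 m, giving F × 7.54 clockwise.
Στ = 0 ⇒ F × 7.54 = 2980 ⇒ F = 2980 / 7.54 = 395 N.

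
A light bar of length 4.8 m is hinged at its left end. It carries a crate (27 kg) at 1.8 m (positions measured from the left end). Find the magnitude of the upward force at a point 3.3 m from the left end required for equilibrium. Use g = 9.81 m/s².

Take moments about the left end.
Crate: 27 × 9.81 = 264.9 N down at 1.8 m → arm 1.8 m, τ = 264.9 × 1.8 = 476.8 N·m clockwise.
Net moment of the loads = 476.8 N·m clockwise.
The upward force F acts at a point 3.3 m from the left end, arm 3.3 m, giving F × 3.3 counterclockwise.
Setting net torque to zero: F × 3.3 = 476.8 → F = 476.8 / 3.3 = 144 N.

F ≈ 144 N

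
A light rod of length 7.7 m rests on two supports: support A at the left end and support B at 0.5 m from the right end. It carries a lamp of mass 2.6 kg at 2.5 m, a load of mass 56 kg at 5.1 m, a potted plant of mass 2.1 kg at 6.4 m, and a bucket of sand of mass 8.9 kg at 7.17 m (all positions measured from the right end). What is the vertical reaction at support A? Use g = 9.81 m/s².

Take moments about support B.
Lamp: 2.6 × 9.81 = 25.51 N down at 2.5 m → arm 2 m, τ = 25.51 × 2 = 51.02 N·m counterclockwise.
Load: 56 × 9.81 = 549.4 N down at 5.1 m → arm 4.6 m, τ = 549.4 × 4.6 = 2527 N·m counterclockwise.
Potted plant: 2.1 × 9.81 = 20.6 N down at 6.4 m → arm 5.9 m, τ = 20.6 × 5.9 = 121.5 N·m counterclockwise.
Bucket of sand: 8.9 × 9.81 = 87.31 N down at 7.17 m → arm 6.67 m, τ = 87.31 × 6.67 = 582.4 N·m counterclockwise.
Net load moment about support B = 3282 N·m counterclockwise.
Reaction R at support A is upward at 7.7 m, arm 7.2 m → moment R × 7.2 clockwise.
Στ = 0 ⇒ R × 7.2 = 3282 ⇒ R = 456 N.

R_A ≈ 456 N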